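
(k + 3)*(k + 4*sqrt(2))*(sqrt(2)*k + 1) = sqrt(2)*k^3 + 3*sqrt(2)*k^2 + 9*k^2 + 4*sqrt(2)*k + 27*k + 12*sqrt(2)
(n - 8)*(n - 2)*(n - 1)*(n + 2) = n^4 - 9*n^3 + 4*n^2 + 36*n - 32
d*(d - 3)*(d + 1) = d^3 - 2*d^2 - 3*d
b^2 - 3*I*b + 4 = (b - 4*I)*(b + I)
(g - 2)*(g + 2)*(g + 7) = g^3 + 7*g^2 - 4*g - 28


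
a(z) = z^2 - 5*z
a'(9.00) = 13.00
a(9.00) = 36.00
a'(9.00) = 13.00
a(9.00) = 36.00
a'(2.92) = 0.84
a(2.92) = -6.07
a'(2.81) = 0.62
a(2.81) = -6.15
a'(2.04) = -0.92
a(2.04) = -6.04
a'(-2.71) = -10.42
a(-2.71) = 20.89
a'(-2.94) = -10.88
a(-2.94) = 23.34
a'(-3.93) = -12.86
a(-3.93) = 35.09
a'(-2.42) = -9.84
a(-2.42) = 17.96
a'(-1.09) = -7.18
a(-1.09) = 6.64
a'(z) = 2*z - 5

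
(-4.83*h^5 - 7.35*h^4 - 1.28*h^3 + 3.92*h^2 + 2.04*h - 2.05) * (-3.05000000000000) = 14.7315*h^5 + 22.4175*h^4 + 3.904*h^3 - 11.956*h^2 - 6.222*h + 6.2525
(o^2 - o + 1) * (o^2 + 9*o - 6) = o^4 + 8*o^3 - 14*o^2 + 15*o - 6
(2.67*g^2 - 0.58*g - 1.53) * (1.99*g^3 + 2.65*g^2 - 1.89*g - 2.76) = 5.3133*g^5 + 5.9213*g^4 - 9.628*g^3 - 10.3275*g^2 + 4.4925*g + 4.2228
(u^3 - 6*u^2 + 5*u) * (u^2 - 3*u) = u^5 - 9*u^4 + 23*u^3 - 15*u^2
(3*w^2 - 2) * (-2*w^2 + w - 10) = -6*w^4 + 3*w^3 - 26*w^2 - 2*w + 20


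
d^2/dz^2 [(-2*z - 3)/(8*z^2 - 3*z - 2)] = 2*((2*z + 3)*(16*z - 3)^2 + 6*(8*z + 3)*(-8*z^2 + 3*z + 2))/(-8*z^2 + 3*z + 2)^3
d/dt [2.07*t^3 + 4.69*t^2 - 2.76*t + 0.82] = 6.21*t^2 + 9.38*t - 2.76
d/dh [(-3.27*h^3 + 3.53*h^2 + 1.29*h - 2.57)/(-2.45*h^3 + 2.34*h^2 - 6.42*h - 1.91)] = (0.996699999999997*h^4 + 48.3078*h^3 - 25.8336*h^2 - 1.457*h - 18.9633)/(6.0025*h^6 - 11.466*h^5 + 36.9336*h^4 - 20.6866*h^3 + 32.2776*h^2 + 24.5244*h + 3.6481)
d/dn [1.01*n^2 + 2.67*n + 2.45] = 2.02*n + 2.67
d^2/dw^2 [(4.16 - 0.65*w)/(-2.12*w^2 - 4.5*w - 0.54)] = ((11.7884 - 8.268*w)*(2.12*w^2 + 4.5*w + 0.54) + (0.65*w - 4.16)*(4.24*w + 4.5)*(8.48*w + 9.0))/(2.12*w^2 + 4.5*w + 0.54)^3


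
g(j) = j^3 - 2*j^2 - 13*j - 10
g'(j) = 3*j^2 - 4*j - 13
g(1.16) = -26.21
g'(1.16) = -13.60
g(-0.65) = -2.67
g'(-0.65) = -9.13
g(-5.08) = -126.67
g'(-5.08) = 84.74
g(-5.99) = -218.81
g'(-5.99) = 118.60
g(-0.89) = -0.72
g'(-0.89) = -7.06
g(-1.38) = 1.50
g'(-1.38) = -1.77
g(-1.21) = 1.03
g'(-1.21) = -3.77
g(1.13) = -25.80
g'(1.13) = -13.69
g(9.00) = 440.00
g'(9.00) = 194.00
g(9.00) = 440.00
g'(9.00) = 194.00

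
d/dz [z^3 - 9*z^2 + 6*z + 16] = 3*z^2 - 18*z + 6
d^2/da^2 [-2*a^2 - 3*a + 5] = -4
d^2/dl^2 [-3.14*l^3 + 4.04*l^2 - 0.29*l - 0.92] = 8.08 - 18.84*l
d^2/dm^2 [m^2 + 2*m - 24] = 2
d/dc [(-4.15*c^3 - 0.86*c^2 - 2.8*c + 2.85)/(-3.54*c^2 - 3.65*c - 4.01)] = (14.691*c^4 + 30.295*c^3 + 43.1515*c^2 + 27.0752*c + 21.6305)/(12.5316*c^4 + 25.842*c^3 + 41.7133*c^2 + 29.273*c + 16.0801)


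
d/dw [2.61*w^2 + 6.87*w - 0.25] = 5.22*w + 6.87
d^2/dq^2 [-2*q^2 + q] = -4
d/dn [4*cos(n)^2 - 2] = -4*sin(2*n)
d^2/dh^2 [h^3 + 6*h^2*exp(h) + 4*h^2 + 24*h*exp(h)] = 6*h^2*exp(h) + 48*h*exp(h) + 6*h + 60*exp(h) + 8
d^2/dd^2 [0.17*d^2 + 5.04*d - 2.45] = 0.340000000000000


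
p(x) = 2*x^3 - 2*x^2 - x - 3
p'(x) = 6*x^2 - 4*x - 1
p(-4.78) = -262.35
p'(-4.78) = 155.21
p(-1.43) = -11.51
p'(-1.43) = 16.99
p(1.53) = -2.05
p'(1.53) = 6.93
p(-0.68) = -3.87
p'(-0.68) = 4.49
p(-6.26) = -565.74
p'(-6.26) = 259.17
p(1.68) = -0.84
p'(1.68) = 9.21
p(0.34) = -3.49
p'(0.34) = -1.67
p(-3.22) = -87.29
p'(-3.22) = 74.09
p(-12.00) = -3735.00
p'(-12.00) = 911.00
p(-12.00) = -3735.00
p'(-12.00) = 911.00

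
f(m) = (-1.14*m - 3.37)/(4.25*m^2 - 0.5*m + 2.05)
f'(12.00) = 0.00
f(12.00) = -0.03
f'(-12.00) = 0.00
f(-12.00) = 0.02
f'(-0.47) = -1.58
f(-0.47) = -0.88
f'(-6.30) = 0.00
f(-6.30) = 0.02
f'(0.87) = 1.05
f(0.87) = -0.90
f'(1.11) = 0.74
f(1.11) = -0.69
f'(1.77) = 0.30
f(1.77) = -0.37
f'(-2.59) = -0.05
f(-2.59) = -0.01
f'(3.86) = 0.04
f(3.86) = -0.12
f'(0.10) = -0.27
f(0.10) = -1.71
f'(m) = (0.5 - 8.5*m)*(-1.14*m - 3.37)/(4.25*m^2 - 0.5*m + 2.05)^2 - 1.14/(4.25*m^2 - 0.5*m + 2.05) = (4.845*m^2 + 28.645*m - 4.022)/(18.0625*m^4 - 4.25*m^3 + 17.675*m^2 - 2.05*m + 4.2025)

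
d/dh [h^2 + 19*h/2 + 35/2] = 2*h + 19/2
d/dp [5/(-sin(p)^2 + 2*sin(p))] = 10*(sin(p) - 1)*cos(p)/((sin(p) - 2)^2*sin(p)^2)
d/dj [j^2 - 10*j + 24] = 2*j - 10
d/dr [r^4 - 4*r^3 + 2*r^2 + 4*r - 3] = 4*r^3 - 12*r^2 + 4*r + 4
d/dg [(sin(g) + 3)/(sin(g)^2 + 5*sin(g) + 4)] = (-6*sin(g) + cos(g)^2 - 12)*cos(g)/(sin(g)^2 + 5*sin(g) + 4)^2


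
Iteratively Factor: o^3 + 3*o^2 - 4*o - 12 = (o + 2)*(o^2 + o - 6) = (o - 2)*(o + 2)*(o + 3)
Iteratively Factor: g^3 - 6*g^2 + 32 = (g + 2)*(g^2 - 8*g + 16) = (g - 4)*(g + 2)*(g - 4)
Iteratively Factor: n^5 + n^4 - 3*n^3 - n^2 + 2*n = (n - 1)*(n^4 + 2*n^3 - n^2 - 2*n) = (n - 1)*(n + 2)*(n^3 - n) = n*(n - 1)*(n + 2)*(n^2 - 1) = n*(n - 1)*(n + 1)*(n + 2)*(n - 1)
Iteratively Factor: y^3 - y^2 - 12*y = (y - 4)*(y^2 + 3*y) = (y - 4)*(y + 3)*(y)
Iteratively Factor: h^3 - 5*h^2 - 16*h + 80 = (h - 5)*(h^2 - 16) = (h - 5)*(h - 4)*(h + 4)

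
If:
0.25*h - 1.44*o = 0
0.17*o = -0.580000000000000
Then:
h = -19.65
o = -3.41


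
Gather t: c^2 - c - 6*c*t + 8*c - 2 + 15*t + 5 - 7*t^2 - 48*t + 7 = c^2 + 7*c - 7*t^2 + t*(-6*c - 33) + 10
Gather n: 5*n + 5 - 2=5*n + 3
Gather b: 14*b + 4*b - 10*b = 8*b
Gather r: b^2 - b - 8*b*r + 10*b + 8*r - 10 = b^2 + 9*b + r*(8 - 8*b) - 10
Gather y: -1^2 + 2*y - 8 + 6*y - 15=8*y - 24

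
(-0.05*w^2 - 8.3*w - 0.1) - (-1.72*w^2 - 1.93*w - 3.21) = 1.67*w^2 - 6.37*w + 3.11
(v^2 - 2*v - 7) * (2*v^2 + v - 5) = 2*v^4 - 3*v^3 - 21*v^2 + 3*v + 35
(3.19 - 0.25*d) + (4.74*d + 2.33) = 4.49*d + 5.52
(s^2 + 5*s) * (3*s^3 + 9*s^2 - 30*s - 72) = 3*s^5 + 24*s^4 + 15*s^3 - 222*s^2 - 360*s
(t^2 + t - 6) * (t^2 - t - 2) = t^4 - 9*t^2 + 4*t + 12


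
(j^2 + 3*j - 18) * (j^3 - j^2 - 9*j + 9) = j^5 + 2*j^4 - 30*j^3 + 189*j - 162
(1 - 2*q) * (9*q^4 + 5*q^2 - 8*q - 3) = -18*q^5 + 9*q^4 - 10*q^3 + 21*q^2 - 2*q - 3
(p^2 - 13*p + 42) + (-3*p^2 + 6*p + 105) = -2*p^2 - 7*p + 147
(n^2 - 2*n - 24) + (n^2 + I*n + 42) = 2*n^2 - 2*n + I*n + 18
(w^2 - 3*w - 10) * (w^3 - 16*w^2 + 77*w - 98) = w^5 - 19*w^4 + 115*w^3 - 169*w^2 - 476*w + 980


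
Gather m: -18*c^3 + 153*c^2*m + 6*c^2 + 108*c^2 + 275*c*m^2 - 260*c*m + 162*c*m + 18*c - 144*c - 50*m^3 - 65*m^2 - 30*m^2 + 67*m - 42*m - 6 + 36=-18*c^3 + 114*c^2 - 126*c - 50*m^3 + m^2*(275*c - 95) + m*(153*c^2 - 98*c + 25) + 30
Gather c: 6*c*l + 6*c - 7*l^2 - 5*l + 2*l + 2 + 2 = c*(6*l + 6) - 7*l^2 - 3*l + 4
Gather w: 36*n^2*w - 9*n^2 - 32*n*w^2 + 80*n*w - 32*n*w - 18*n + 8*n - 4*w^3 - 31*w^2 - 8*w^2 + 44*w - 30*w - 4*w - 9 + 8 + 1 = -9*n^2 - 10*n - 4*w^3 + w^2*(-32*n - 39) + w*(36*n^2 + 48*n + 10)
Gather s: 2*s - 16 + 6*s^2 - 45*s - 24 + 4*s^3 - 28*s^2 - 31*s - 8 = 4*s^3 - 22*s^2 - 74*s - 48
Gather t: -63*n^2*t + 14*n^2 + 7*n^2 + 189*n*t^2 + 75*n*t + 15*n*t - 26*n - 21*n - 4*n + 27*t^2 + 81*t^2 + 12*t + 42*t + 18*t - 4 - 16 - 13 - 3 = 21*n^2 - 51*n + t^2*(189*n + 108) + t*(-63*n^2 + 90*n + 72) - 36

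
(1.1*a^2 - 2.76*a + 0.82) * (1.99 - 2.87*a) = -3.157*a^3 + 10.1102*a^2 - 7.8458*a + 1.6318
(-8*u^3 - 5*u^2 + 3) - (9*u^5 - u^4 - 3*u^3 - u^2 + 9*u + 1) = -9*u^5 + u^4 - 5*u^3 - 4*u^2 - 9*u + 2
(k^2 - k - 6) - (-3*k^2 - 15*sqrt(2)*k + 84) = 4*k^2 - k + 15*sqrt(2)*k - 90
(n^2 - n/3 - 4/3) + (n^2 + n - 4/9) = 2*n^2 + 2*n/3 - 16/9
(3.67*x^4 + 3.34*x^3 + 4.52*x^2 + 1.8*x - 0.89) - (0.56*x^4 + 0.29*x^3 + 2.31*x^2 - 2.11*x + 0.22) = 3.11*x^4 + 3.05*x^3 + 2.21*x^2 + 3.91*x - 1.11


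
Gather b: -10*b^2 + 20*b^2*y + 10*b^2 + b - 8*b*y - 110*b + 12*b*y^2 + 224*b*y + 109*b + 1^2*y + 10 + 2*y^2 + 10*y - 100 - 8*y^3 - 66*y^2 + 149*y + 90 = 20*b^2*y + b*(12*y^2 + 216*y) - 8*y^3 - 64*y^2 + 160*y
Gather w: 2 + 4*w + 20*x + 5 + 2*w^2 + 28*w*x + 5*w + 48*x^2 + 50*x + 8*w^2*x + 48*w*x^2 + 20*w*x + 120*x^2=w^2*(8*x + 2) + w*(48*x^2 + 48*x + 9) + 168*x^2 + 70*x + 7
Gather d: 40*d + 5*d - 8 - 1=45*d - 9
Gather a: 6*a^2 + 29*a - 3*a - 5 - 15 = 6*a^2 + 26*a - 20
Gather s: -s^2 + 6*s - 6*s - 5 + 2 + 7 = 4 - s^2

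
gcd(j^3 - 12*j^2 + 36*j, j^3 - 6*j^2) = j^2 - 6*j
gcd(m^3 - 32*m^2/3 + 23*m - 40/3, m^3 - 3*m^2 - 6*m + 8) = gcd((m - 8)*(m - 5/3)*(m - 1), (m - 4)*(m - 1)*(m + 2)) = m - 1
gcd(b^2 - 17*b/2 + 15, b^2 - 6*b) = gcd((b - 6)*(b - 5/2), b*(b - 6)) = b - 6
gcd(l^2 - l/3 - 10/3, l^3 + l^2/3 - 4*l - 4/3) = l - 2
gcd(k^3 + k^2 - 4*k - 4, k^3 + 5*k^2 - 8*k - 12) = k^2 - k - 2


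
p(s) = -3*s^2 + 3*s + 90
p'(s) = 3 - 6*s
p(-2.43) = 65.00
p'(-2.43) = 17.58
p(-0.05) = 89.84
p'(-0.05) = 3.30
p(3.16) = 69.52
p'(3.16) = -15.96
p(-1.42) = 79.69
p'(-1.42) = 11.52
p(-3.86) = 33.72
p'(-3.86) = 26.16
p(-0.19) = 89.32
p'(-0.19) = 4.14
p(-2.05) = 71.24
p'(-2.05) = 15.30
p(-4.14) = 26.16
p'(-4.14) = 27.84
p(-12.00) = -378.00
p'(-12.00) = 75.00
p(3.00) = 72.00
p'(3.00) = -15.00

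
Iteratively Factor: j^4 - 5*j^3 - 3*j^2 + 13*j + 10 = (j - 2)*(j^3 - 3*j^2 - 9*j - 5) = (j - 2)*(j + 1)*(j^2 - 4*j - 5) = (j - 2)*(j + 1)^2*(j - 5)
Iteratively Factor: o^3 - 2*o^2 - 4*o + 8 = (o - 2)*(o^2 - 4) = (o - 2)^2*(o + 2)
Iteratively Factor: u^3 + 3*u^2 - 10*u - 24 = (u - 3)*(u^2 + 6*u + 8) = (u - 3)*(u + 4)*(u + 2)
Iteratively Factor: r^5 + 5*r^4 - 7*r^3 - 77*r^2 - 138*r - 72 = (r + 3)*(r^4 + 2*r^3 - 13*r^2 - 38*r - 24) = (r + 2)*(r + 3)*(r^3 - 13*r - 12) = (r - 4)*(r + 2)*(r + 3)*(r^2 + 4*r + 3) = (r - 4)*(r + 2)*(r + 3)^2*(r + 1)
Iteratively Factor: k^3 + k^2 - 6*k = (k + 3)*(k^2 - 2*k) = k*(k + 3)*(k - 2)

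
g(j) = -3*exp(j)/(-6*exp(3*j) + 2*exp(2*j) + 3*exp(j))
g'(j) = -3*exp(j)/(-6*exp(3*j) + 2*exp(2*j) + 3*exp(j)) - 3*(18*exp(3*j) - 4*exp(2*j) - 3*exp(j))*exp(j)/(-6*exp(3*j) + 2*exp(2*j) + 3*exp(j))^2 = (6 - 36*exp(j))*exp(j)/(-6*exp(2*j) + 2*exp(j) + 3)^2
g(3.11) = 0.00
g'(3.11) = -0.00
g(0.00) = 3.00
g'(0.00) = -30.00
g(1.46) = 0.03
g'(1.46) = -0.06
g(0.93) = 0.10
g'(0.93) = -0.23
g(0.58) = 0.24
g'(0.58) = -0.66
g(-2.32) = -0.96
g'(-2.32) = 0.02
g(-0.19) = -5.45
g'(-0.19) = -64.81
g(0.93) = 0.10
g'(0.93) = -0.23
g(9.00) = 0.00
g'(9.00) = 0.00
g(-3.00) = -0.97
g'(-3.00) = 0.02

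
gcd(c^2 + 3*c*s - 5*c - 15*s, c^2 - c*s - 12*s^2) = c + 3*s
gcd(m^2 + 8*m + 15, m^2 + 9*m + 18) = m + 3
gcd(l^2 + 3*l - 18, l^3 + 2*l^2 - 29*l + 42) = l - 3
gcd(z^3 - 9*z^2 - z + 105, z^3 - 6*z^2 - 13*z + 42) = z^2 - 4*z - 21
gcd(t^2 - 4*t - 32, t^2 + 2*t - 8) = t + 4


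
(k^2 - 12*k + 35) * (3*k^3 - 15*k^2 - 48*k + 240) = 3*k^5 - 51*k^4 + 237*k^3 + 291*k^2 - 4560*k + 8400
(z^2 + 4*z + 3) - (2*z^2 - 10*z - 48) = -z^2 + 14*z + 51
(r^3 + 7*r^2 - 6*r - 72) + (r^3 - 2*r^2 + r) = 2*r^3 + 5*r^2 - 5*r - 72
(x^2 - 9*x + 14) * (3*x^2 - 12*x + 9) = 3*x^4 - 39*x^3 + 159*x^2 - 249*x + 126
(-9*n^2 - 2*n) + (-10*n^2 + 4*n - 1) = -19*n^2 + 2*n - 1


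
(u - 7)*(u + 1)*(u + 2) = u^3 - 4*u^2 - 19*u - 14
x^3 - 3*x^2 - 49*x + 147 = (x - 7)*(x - 3)*(x + 7)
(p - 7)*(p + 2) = p^2 - 5*p - 14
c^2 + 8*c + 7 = (c + 1)*(c + 7)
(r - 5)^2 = r^2 - 10*r + 25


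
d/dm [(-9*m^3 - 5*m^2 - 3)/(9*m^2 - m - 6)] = (-81*m^4 + 18*m^3 + 167*m^2 + 114*m - 3)/(81*m^4 - 18*m^3 - 107*m^2 + 12*m + 36)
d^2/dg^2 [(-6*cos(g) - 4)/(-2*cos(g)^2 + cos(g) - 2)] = -4*(3*(cos(2*g) - 1)^2/2 - 87*cos(g)/4 - 21*cos(2*g) + 19*cos(3*g)/4 + 29)*cos(g)/(-cos(g) + cos(2*g) + 3)^3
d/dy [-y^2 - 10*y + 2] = -2*y - 10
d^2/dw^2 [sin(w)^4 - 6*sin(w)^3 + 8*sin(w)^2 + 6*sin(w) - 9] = -16*sin(w)^4 + 54*sin(w)^3 - 20*sin(w)^2 - 42*sin(w) + 16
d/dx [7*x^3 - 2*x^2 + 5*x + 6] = 21*x^2 - 4*x + 5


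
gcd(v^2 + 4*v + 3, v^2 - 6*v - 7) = v + 1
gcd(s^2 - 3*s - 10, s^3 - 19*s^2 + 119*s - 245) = s - 5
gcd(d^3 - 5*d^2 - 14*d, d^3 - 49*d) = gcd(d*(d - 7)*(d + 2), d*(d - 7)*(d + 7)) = d^2 - 7*d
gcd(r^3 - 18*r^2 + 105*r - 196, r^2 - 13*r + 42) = r - 7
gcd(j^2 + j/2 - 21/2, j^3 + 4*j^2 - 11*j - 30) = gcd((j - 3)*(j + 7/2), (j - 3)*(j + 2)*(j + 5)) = j - 3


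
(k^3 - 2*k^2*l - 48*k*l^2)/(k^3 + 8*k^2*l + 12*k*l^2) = (k - 8*l)/(k + 2*l)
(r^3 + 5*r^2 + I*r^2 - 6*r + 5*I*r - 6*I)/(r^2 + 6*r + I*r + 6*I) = r - 1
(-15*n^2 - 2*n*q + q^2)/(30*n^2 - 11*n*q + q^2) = (3*n + q)/(-6*n + q)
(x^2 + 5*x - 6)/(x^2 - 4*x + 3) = (x + 6)/(x - 3)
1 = 1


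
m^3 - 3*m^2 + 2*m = m*(m - 2)*(m - 1)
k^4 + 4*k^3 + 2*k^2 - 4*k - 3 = (k - 1)*(k + 1)^2*(k + 3)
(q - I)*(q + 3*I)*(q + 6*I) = q^3 + 8*I*q^2 - 9*q + 18*I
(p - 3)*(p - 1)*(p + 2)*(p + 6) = p^4 + 4*p^3 - 17*p^2 - 24*p + 36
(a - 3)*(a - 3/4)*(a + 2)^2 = a^4 + a^3/4 - 35*a^2/4 - 6*a + 9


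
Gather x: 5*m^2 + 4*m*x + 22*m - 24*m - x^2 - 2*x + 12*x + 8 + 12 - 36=5*m^2 - 2*m - x^2 + x*(4*m + 10) - 16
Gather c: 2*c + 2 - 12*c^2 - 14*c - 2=-12*c^2 - 12*c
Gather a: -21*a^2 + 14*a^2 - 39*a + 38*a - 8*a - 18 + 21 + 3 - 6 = -7*a^2 - 9*a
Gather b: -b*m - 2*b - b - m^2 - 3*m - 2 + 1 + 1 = b*(-m - 3) - m^2 - 3*m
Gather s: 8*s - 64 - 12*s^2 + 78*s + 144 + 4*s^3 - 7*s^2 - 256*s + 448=4*s^3 - 19*s^2 - 170*s + 528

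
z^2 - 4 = (z - 2)*(z + 2)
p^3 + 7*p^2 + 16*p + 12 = (p + 2)^2*(p + 3)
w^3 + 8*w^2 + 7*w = w*(w + 1)*(w + 7)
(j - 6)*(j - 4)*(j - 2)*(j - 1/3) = j^4 - 37*j^3/3 + 48*j^2 - 188*j/3 + 16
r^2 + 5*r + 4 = (r + 1)*(r + 4)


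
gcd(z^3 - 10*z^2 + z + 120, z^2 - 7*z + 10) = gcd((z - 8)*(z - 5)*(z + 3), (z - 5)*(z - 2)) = z - 5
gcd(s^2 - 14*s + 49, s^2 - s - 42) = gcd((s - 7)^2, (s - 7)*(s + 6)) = s - 7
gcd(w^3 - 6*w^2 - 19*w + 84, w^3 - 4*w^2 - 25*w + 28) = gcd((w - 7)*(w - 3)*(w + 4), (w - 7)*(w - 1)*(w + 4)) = w^2 - 3*w - 28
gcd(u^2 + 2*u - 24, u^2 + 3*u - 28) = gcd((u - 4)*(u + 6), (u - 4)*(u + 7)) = u - 4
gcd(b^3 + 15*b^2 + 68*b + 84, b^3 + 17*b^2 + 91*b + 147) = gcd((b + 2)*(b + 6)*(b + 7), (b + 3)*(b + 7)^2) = b + 7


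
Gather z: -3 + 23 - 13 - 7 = 0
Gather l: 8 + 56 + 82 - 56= 90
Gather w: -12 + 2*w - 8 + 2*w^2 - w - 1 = 2*w^2 + w - 21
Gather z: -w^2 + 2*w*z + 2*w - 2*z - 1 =-w^2 + 2*w + z*(2*w - 2) - 1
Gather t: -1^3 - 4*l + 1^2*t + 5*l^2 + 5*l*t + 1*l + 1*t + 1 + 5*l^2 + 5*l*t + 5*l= 10*l^2 + 2*l + t*(10*l + 2)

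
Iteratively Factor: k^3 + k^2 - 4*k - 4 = (k + 1)*(k^2 - 4) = (k + 1)*(k + 2)*(k - 2)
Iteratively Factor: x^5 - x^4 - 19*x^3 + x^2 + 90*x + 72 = (x + 2)*(x^4 - 3*x^3 - 13*x^2 + 27*x + 36) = (x + 2)*(x + 3)*(x^3 - 6*x^2 + 5*x + 12) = (x - 3)*(x + 2)*(x + 3)*(x^2 - 3*x - 4) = (x - 4)*(x - 3)*(x + 2)*(x + 3)*(x + 1)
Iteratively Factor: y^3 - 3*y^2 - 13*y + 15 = (y - 1)*(y^2 - 2*y - 15) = (y - 5)*(y - 1)*(y + 3)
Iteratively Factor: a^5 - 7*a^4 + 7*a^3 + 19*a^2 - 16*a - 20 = (a - 5)*(a^4 - 2*a^3 - 3*a^2 + 4*a + 4) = (a - 5)*(a - 2)*(a^3 - 3*a - 2) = (a - 5)*(a - 2)*(a + 1)*(a^2 - a - 2) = (a - 5)*(a - 2)^2*(a + 1)*(a + 1)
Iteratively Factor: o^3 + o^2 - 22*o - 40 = (o + 2)*(o^2 - o - 20) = (o + 2)*(o + 4)*(o - 5)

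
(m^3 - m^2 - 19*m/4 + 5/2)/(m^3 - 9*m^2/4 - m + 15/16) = 4*(m + 2)/(4*m + 3)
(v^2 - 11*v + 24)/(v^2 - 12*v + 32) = (v - 3)/(v - 4)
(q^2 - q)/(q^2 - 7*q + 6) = q/(q - 6)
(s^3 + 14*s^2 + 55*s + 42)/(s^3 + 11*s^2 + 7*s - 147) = (s^2 + 7*s + 6)/(s^2 + 4*s - 21)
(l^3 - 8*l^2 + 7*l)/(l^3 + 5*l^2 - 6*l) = (l - 7)/(l + 6)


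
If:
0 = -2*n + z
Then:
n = z/2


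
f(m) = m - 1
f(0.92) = -0.08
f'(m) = 1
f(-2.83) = -3.83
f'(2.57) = 1.00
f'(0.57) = 1.00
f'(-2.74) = 1.00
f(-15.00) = -16.00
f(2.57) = 1.57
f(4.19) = 3.19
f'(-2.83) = 1.00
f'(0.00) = 1.00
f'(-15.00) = 1.00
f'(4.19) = 1.00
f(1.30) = 0.30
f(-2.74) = -3.74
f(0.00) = -1.00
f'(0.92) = 1.00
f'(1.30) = 1.00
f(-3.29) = -4.29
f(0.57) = -0.43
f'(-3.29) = 1.00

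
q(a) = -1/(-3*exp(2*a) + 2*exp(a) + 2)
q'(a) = -(6*exp(2*a) - 2*exp(a))/(-3*exp(2*a) + 2*exp(a) + 2)^2 = (2 - 6*exp(a))*exp(a)/(-3*exp(2*a) + 2*exp(a) + 2)^2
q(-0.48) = -0.48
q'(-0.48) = -0.24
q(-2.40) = -0.46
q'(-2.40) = 0.03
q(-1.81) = -0.45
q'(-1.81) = 0.03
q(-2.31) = -0.46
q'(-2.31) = 0.03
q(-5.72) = -0.50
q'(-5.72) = 0.00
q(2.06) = 0.01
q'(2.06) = -0.01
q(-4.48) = -0.49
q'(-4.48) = 0.01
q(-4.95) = -0.50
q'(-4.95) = 0.00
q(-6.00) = -0.50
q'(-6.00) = 0.00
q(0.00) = -1.00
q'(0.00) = -4.00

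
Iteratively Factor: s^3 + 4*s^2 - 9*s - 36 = (s + 3)*(s^2 + s - 12) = (s - 3)*(s + 3)*(s + 4)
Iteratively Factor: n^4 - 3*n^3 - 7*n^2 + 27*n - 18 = (n - 3)*(n^3 - 7*n + 6) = (n - 3)*(n + 3)*(n^2 - 3*n + 2) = (n - 3)*(n - 1)*(n + 3)*(n - 2)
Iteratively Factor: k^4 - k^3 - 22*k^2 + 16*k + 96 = (k - 4)*(k^3 + 3*k^2 - 10*k - 24) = (k - 4)*(k + 2)*(k^2 + k - 12) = (k - 4)*(k - 3)*(k + 2)*(k + 4)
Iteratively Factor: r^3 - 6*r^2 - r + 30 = (r - 5)*(r^2 - r - 6) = (r - 5)*(r - 3)*(r + 2)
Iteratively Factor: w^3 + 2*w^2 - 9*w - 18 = (w + 2)*(w^2 - 9) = (w + 2)*(w + 3)*(w - 3)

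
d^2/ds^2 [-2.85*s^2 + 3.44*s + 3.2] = -5.70000000000000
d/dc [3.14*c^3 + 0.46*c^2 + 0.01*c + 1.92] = 9.42*c^2 + 0.92*c + 0.01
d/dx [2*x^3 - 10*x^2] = 2*x*(3*x - 10)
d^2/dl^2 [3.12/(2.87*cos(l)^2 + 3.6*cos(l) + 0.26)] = (-102.796512*(1 - cos(l)^2)^2 - 96.70752*cos(l)^3 - 82.5208799999999*cos(l)^2 + 196.33536*cos(l) + 179.010624)/(2.87*cos(l)^2 + 3.6*cos(l) + 0.26)^3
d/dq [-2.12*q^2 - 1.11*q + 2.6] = -4.24*q - 1.11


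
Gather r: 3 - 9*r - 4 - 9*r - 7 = -18*r - 8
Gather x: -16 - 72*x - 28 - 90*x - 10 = -162*x - 54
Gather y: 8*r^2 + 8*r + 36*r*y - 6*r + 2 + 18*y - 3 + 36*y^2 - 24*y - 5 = 8*r^2 + 2*r + 36*y^2 + y*(36*r - 6) - 6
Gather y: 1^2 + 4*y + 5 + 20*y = 24*y + 6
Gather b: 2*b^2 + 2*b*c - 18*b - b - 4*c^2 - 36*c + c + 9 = 2*b^2 + b*(2*c - 19) - 4*c^2 - 35*c + 9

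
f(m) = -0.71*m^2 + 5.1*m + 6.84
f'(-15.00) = 26.40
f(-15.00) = -229.41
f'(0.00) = 5.10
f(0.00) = 6.84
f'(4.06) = -0.67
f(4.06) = 15.84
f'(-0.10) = 5.24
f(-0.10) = 6.32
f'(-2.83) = 9.12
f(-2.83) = -13.28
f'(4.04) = -0.64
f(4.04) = 15.86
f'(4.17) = -0.82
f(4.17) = 15.76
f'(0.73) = 4.06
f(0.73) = 10.18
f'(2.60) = 1.41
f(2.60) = 15.30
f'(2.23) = 1.93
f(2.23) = 14.68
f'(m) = 5.1 - 1.42*m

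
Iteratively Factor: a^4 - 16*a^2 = (a - 4)*(a^3 + 4*a^2) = (a - 4)*(a + 4)*(a^2) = a*(a - 4)*(a + 4)*(a)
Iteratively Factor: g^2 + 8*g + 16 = (g + 4)*(g + 4)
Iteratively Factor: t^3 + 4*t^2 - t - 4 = (t + 1)*(t^2 + 3*t - 4) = (t - 1)*(t + 1)*(t + 4)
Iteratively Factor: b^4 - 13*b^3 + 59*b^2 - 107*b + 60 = (b - 1)*(b^3 - 12*b^2 + 47*b - 60) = (b - 5)*(b - 1)*(b^2 - 7*b + 12) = (b - 5)*(b - 4)*(b - 1)*(b - 3)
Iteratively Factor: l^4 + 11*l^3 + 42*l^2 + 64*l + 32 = (l + 1)*(l^3 + 10*l^2 + 32*l + 32) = (l + 1)*(l + 2)*(l^2 + 8*l + 16) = (l + 1)*(l + 2)*(l + 4)*(l + 4)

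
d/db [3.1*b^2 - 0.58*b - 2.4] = 6.2*b - 0.58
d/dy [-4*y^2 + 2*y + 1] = 2 - 8*y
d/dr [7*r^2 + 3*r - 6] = 14*r + 3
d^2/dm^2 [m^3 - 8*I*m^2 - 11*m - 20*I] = 6*m - 16*I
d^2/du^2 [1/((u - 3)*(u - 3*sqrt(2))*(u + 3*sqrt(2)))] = 6*(2*u^4 - 8*u^3 - 9*u^2 + 162)/(u^9 - 9*u^8 - 27*u^7 + 459*u^6 - 486*u^5 - 7290*u^4 + 20412*u^3 + 26244*u^2 - 157464*u + 157464)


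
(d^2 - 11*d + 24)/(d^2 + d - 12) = (d - 8)/(d + 4)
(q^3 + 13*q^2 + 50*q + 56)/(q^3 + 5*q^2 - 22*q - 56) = (q + 4)/(q - 4)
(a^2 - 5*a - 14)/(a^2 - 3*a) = (a^2 - 5*a - 14)/(a*(a - 3))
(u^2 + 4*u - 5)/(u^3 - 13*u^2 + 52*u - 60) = (u^2 + 4*u - 5)/(u^3 - 13*u^2 + 52*u - 60)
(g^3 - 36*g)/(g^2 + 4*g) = (g^2 - 36)/(g + 4)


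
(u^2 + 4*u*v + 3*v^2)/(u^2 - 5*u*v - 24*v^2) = (u + v)/(u - 8*v)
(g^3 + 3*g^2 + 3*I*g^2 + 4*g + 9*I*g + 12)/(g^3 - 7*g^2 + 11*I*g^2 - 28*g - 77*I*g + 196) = (g^2 + g*(3 - I) - 3*I)/(g^2 + 7*g*(-1 + I) - 49*I)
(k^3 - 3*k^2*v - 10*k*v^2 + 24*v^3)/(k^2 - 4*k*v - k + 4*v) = (k^2 + k*v - 6*v^2)/(k - 1)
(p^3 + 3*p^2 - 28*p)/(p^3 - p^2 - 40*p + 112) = p/(p - 4)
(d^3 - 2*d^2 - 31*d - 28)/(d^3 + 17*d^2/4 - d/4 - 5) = 4*(d^2 - 6*d - 7)/(4*d^2 + d - 5)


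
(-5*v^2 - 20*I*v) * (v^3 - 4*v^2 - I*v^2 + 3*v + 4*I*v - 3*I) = -5*v^5 + 20*v^4 - 15*I*v^4 - 35*v^3 + 60*I*v^3 + 80*v^2 - 45*I*v^2 - 60*v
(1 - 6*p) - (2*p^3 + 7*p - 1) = -2*p^3 - 13*p + 2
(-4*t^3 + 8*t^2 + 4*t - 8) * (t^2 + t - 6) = -4*t^5 + 4*t^4 + 36*t^3 - 52*t^2 - 32*t + 48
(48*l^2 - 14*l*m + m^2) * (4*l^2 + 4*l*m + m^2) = 192*l^4 + 136*l^3*m - 4*l^2*m^2 - 10*l*m^3 + m^4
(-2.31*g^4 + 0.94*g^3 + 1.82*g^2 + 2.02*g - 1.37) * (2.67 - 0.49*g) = 1.1319*g^5 - 6.6283*g^4 + 1.618*g^3 + 3.8696*g^2 + 6.0647*g - 3.6579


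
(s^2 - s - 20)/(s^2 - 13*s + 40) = (s + 4)/(s - 8)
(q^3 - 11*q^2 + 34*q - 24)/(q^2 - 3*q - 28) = (-q^3 + 11*q^2 - 34*q + 24)/(-q^2 + 3*q + 28)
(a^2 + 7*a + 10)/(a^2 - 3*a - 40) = (a + 2)/(a - 8)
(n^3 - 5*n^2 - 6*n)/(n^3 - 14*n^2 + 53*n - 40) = n*(n^2 - 5*n - 6)/(n^3 - 14*n^2 + 53*n - 40)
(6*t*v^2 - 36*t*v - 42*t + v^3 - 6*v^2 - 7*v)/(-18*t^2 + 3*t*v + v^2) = (-v^2 + 6*v + 7)/(3*t - v)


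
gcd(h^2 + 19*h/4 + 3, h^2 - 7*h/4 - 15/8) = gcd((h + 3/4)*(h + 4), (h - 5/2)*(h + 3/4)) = h + 3/4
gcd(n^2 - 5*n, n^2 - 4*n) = n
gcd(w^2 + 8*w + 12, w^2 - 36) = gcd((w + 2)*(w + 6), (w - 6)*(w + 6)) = w + 6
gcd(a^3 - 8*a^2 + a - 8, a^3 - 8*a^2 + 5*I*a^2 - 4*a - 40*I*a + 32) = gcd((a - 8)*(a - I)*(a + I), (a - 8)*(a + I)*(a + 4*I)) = a^2 + a*(-8 + I) - 8*I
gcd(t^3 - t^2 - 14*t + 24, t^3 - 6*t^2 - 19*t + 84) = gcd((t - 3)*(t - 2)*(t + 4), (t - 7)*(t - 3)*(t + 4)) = t^2 + t - 12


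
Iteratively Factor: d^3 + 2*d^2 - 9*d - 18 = (d + 3)*(d^2 - d - 6) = (d - 3)*(d + 3)*(d + 2)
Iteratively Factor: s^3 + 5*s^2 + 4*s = (s + 4)*(s^2 + s) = (s + 1)*(s + 4)*(s)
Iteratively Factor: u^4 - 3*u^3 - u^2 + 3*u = (u - 3)*(u^3 - u) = (u - 3)*(u + 1)*(u^2 - u) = u*(u - 3)*(u + 1)*(u - 1)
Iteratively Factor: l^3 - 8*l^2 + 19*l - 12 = (l - 4)*(l^2 - 4*l + 3) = (l - 4)*(l - 3)*(l - 1)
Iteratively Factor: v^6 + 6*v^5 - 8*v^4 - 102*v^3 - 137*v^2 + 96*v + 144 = (v + 1)*(v^5 + 5*v^4 - 13*v^3 - 89*v^2 - 48*v + 144) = (v + 1)*(v + 4)*(v^4 + v^3 - 17*v^2 - 21*v + 36) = (v - 1)*(v + 1)*(v + 4)*(v^3 + 2*v^2 - 15*v - 36) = (v - 1)*(v + 1)*(v + 3)*(v + 4)*(v^2 - v - 12) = (v - 1)*(v + 1)*(v + 3)^2*(v + 4)*(v - 4)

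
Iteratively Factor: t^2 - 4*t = (t - 4)*(t)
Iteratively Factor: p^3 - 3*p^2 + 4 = (p + 1)*(p^2 - 4*p + 4) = (p - 2)*(p + 1)*(p - 2)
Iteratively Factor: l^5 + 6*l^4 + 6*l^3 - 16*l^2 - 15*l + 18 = (l - 1)*(l^4 + 7*l^3 + 13*l^2 - 3*l - 18) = (l - 1)*(l + 3)*(l^3 + 4*l^2 + l - 6) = (l - 1)*(l + 3)^2*(l^2 + l - 2) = (l - 1)^2*(l + 3)^2*(l + 2)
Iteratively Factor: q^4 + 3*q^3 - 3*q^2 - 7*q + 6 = (q - 1)*(q^3 + 4*q^2 + q - 6) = (q - 1)^2*(q^2 + 5*q + 6) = (q - 1)^2*(q + 3)*(q + 2)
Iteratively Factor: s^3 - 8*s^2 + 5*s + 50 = (s - 5)*(s^2 - 3*s - 10) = (s - 5)^2*(s + 2)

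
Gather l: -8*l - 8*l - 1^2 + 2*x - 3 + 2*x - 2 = -16*l + 4*x - 6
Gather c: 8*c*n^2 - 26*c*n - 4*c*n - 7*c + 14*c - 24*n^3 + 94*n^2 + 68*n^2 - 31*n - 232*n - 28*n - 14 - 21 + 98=c*(8*n^2 - 30*n + 7) - 24*n^3 + 162*n^2 - 291*n + 63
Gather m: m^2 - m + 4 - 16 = m^2 - m - 12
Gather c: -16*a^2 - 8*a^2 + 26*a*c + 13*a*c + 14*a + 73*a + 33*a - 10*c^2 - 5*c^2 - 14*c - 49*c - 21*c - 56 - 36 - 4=-24*a^2 + 120*a - 15*c^2 + c*(39*a - 84) - 96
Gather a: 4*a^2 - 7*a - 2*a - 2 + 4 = 4*a^2 - 9*a + 2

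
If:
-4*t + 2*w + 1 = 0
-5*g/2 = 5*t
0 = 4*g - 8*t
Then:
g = 0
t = 0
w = -1/2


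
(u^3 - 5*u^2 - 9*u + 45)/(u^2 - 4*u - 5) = (u^2 - 9)/(u + 1)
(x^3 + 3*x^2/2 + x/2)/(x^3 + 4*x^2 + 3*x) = (x + 1/2)/(x + 3)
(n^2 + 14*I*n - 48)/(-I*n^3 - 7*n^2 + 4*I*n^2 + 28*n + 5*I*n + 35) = (I*n^2 - 14*n - 48*I)/(n^3 - n^2*(4 + 7*I) + n*(-5 + 28*I) + 35*I)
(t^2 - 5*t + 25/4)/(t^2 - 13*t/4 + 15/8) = 2*(2*t - 5)/(4*t - 3)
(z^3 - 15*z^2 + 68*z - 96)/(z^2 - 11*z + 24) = z - 4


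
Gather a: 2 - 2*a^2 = 2 - 2*a^2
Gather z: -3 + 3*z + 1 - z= 2*z - 2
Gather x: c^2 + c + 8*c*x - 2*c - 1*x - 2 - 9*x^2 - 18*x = c^2 - c - 9*x^2 + x*(8*c - 19) - 2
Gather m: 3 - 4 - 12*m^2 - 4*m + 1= -12*m^2 - 4*m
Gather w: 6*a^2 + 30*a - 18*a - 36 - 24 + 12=6*a^2 + 12*a - 48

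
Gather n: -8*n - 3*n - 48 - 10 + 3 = -11*n - 55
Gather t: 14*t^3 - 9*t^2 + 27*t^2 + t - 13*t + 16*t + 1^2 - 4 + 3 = 14*t^3 + 18*t^2 + 4*t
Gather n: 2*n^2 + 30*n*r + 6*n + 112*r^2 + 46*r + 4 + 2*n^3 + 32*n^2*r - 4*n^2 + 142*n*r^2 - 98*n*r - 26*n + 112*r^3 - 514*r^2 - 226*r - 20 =2*n^3 + n^2*(32*r - 2) + n*(142*r^2 - 68*r - 20) + 112*r^3 - 402*r^2 - 180*r - 16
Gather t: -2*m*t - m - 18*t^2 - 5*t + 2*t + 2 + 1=-m - 18*t^2 + t*(-2*m - 3) + 3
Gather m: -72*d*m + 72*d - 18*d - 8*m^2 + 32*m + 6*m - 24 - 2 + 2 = 54*d - 8*m^2 + m*(38 - 72*d) - 24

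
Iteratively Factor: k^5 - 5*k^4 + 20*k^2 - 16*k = (k)*(k^4 - 5*k^3 + 20*k - 16) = k*(k - 1)*(k^3 - 4*k^2 - 4*k + 16) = k*(k - 4)*(k - 1)*(k^2 - 4) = k*(k - 4)*(k - 1)*(k + 2)*(k - 2)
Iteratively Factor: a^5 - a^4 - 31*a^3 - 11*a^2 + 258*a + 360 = (a + 2)*(a^4 - 3*a^3 - 25*a^2 + 39*a + 180) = (a - 4)*(a + 2)*(a^3 + a^2 - 21*a - 45) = (a - 4)*(a + 2)*(a + 3)*(a^2 - 2*a - 15) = (a - 5)*(a - 4)*(a + 2)*(a + 3)*(a + 3)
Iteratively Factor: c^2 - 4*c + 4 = (c - 2)*(c - 2)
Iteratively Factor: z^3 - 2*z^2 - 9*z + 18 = (z + 3)*(z^2 - 5*z + 6) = (z - 3)*(z + 3)*(z - 2)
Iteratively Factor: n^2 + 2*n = (n + 2)*(n)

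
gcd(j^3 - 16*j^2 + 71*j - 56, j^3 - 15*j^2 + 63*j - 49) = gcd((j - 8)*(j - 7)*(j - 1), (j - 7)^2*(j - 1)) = j^2 - 8*j + 7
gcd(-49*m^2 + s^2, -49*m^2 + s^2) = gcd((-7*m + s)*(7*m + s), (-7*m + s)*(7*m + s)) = -49*m^2 + s^2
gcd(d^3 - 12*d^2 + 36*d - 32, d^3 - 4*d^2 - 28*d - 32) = d - 8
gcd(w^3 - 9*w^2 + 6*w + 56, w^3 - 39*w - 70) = w^2 - 5*w - 14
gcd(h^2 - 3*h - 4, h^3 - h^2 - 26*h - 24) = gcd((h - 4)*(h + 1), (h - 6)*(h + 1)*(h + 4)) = h + 1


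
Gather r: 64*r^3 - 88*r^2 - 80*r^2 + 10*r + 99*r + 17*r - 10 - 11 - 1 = 64*r^3 - 168*r^2 + 126*r - 22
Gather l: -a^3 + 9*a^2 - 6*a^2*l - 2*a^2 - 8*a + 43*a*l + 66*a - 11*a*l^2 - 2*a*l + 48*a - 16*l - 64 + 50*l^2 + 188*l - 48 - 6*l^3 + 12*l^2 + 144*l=-a^3 + 7*a^2 + 106*a - 6*l^3 + l^2*(62 - 11*a) + l*(-6*a^2 + 41*a + 316) - 112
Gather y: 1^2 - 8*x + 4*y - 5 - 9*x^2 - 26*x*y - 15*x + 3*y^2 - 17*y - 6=-9*x^2 - 23*x + 3*y^2 + y*(-26*x - 13) - 10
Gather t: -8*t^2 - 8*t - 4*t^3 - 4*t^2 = -4*t^3 - 12*t^2 - 8*t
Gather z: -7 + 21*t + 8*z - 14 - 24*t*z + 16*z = 21*t + z*(24 - 24*t) - 21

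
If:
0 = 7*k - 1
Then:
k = 1/7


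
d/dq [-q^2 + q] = 1 - 2*q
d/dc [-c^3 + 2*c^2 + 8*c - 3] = -3*c^2 + 4*c + 8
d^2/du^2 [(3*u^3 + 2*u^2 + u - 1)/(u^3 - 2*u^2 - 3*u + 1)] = 4*(4*u^6 + 15*u^5 - 6*u^4 + 15*u^3 - 12*u^2 - 3)/(u^9 - 6*u^8 + 3*u^7 + 31*u^6 - 21*u^5 - 60*u^4 + 12*u^3 + 21*u^2 - 9*u + 1)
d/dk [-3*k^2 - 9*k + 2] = -6*k - 9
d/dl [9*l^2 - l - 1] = 18*l - 1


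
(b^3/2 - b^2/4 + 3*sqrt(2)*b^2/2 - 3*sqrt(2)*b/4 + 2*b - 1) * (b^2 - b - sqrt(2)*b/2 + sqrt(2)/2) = b^5/2 - 3*b^4/4 + 5*sqrt(2)*b^4/4 - 15*sqrt(2)*b^3/8 + 3*b^3/4 - 3*b^2/4 - 3*sqrt(2)*b^2/8 + b/4 + 3*sqrt(2)*b/2 - sqrt(2)/2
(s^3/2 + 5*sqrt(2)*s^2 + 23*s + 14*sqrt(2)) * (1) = s^3/2 + 5*sqrt(2)*s^2 + 23*s + 14*sqrt(2)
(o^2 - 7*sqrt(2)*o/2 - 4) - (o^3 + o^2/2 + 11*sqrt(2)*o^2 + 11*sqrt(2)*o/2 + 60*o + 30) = -o^3 - 11*sqrt(2)*o^2 + o^2/2 - 60*o - 9*sqrt(2)*o - 34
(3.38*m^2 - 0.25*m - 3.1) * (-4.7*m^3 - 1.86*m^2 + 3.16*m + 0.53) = -15.886*m^5 - 5.1118*m^4 + 25.7158*m^3 + 6.7674*m^2 - 9.9285*m - 1.643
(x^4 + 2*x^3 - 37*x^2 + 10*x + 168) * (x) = x^5 + 2*x^4 - 37*x^3 + 10*x^2 + 168*x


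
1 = 1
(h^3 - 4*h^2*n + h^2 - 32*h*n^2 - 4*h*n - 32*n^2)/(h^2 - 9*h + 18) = (h^3 - 4*h^2*n + h^2 - 32*h*n^2 - 4*h*n - 32*n^2)/(h^2 - 9*h + 18)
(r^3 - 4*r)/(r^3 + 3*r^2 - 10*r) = (r + 2)/(r + 5)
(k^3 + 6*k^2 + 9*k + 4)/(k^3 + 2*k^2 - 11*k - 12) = (k + 1)/(k - 3)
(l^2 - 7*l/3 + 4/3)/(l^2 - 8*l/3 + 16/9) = 3*(l - 1)/(3*l - 4)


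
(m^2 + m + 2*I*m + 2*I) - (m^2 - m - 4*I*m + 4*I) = 2*m + 6*I*m - 2*I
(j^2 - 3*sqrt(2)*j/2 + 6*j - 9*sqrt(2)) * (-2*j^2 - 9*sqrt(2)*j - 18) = -2*j^4 - 12*j^3 - 6*sqrt(2)*j^3 - 36*sqrt(2)*j^2 + 9*j^2 + 27*sqrt(2)*j + 54*j + 162*sqrt(2)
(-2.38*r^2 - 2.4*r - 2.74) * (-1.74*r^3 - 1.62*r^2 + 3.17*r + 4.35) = 4.1412*r^5 + 8.0316*r^4 + 1.111*r^3 - 13.5222*r^2 - 19.1258*r - 11.919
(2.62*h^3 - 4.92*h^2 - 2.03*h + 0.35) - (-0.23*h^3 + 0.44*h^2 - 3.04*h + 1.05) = 2.85*h^3 - 5.36*h^2 + 1.01*h - 0.7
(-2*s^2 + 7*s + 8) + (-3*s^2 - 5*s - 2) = -5*s^2 + 2*s + 6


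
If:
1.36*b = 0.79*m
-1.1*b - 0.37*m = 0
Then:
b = 0.00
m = 0.00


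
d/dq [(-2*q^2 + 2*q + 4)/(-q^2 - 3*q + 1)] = 2*(4*q^2 + 2*q + 7)/(q^4 + 6*q^3 + 7*q^2 - 6*q + 1)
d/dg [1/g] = -1/g^2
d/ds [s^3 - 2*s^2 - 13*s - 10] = 3*s^2 - 4*s - 13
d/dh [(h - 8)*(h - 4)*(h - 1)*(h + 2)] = 4*h^3 - 33*h^2 + 36*h + 56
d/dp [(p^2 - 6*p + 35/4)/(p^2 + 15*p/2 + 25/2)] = 3*(36*p^2 + 20*p - 375)/(2*(4*p^4 + 60*p^3 + 325*p^2 + 750*p + 625))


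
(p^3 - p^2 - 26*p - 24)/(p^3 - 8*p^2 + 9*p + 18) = (p + 4)/(p - 3)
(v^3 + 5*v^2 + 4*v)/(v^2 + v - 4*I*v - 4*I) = v*(v + 4)/(v - 4*I)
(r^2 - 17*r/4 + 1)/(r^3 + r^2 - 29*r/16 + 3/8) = 4*(r - 4)/(4*r^2 + 5*r - 6)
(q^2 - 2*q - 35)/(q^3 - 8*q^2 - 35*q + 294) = (q + 5)/(q^2 - q - 42)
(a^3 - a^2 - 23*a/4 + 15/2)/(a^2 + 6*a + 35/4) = (2*a^2 - 7*a + 6)/(2*a + 7)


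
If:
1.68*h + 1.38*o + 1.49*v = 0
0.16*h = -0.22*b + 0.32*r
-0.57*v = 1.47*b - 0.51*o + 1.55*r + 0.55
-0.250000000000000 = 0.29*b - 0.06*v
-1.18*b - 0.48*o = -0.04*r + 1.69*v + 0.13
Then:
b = -0.71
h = 0.30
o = -1.16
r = -0.34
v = 0.74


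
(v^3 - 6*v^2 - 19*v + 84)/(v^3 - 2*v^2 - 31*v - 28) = (v - 3)/(v + 1)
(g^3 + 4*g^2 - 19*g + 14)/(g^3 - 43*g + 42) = (g - 2)/(g - 6)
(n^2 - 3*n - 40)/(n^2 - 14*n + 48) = (n + 5)/(n - 6)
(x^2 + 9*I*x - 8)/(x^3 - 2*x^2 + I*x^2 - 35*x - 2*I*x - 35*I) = (x + 8*I)/(x^2 - 2*x - 35)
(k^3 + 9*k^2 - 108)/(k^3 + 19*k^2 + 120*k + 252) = (k - 3)/(k + 7)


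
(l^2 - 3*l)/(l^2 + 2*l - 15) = l/(l + 5)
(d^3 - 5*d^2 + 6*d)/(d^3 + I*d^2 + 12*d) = (d^2 - 5*d + 6)/(d^2 + I*d + 12)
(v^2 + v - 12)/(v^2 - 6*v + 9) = (v + 4)/(v - 3)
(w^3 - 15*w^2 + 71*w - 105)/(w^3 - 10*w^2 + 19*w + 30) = (w^2 - 10*w + 21)/(w^2 - 5*w - 6)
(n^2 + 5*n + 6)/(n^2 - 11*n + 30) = (n^2 + 5*n + 6)/(n^2 - 11*n + 30)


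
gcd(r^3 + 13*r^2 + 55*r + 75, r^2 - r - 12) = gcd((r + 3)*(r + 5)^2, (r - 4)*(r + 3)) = r + 3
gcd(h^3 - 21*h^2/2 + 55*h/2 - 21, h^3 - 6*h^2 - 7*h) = h - 7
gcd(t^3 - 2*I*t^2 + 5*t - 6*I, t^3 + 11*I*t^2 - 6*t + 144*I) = t - 3*I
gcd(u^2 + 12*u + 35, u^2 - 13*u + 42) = 1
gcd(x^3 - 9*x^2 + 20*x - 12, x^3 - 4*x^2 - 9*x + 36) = 1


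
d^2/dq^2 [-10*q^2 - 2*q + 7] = -20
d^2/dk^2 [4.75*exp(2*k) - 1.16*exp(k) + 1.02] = (19.0*exp(k) - 1.16)*exp(k)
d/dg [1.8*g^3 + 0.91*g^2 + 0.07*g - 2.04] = 5.4*g^2 + 1.82*g + 0.07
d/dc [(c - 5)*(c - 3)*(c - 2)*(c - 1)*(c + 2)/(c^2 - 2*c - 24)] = (3*c^6 - 26*c^5 - 47*c^4 + 788*c^3 - 1318*c^2 - 1128*c + 2328)/(c^4 - 4*c^3 - 44*c^2 + 96*c + 576)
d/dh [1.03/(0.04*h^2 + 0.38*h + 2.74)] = (-0.0824*h - 0.3914)/(0.04*h^2 + 0.38*h + 2.74)^2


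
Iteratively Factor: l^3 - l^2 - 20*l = (l + 4)*(l^2 - 5*l) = l*(l + 4)*(l - 5)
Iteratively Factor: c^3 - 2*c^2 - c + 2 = (c - 2)*(c^2 - 1) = (c - 2)*(c - 1)*(c + 1)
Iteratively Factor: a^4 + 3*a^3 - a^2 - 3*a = (a - 1)*(a^3 + 4*a^2 + 3*a) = (a - 1)*(a + 1)*(a^2 + 3*a) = a*(a - 1)*(a + 1)*(a + 3)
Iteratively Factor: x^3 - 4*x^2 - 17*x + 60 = (x - 3)*(x^2 - x - 20) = (x - 5)*(x - 3)*(x + 4)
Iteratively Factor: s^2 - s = (s)*(s - 1)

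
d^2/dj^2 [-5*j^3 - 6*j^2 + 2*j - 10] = -30*j - 12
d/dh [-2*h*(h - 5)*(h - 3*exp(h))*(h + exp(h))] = 4*h^3*exp(h) - 8*h^3 + 12*h^2*exp(2*h) - 8*h^2*exp(h) + 30*h^2 - 48*h*exp(2*h) - 40*h*exp(h) - 30*exp(2*h)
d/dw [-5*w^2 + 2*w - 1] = 2 - 10*w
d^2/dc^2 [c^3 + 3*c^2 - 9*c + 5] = 6*c + 6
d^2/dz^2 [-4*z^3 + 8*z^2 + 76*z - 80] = 16 - 24*z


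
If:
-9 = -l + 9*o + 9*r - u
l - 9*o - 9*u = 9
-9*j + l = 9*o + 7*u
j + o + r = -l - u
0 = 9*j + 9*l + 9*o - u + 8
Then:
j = 49/45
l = -12/25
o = -109/75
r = 4/9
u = 2/5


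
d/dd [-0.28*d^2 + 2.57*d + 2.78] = 2.57 - 0.56*d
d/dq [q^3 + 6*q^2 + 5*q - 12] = 3*q^2 + 12*q + 5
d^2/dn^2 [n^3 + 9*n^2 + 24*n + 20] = 6*n + 18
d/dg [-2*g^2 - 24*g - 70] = -4*g - 24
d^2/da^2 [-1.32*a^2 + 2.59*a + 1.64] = -2.64000000000000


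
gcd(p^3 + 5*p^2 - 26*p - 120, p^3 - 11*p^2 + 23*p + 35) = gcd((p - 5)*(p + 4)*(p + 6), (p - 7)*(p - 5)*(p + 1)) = p - 5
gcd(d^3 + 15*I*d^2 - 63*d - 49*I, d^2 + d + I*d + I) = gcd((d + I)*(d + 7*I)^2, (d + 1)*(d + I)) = d + I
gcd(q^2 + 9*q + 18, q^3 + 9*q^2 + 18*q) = q^2 + 9*q + 18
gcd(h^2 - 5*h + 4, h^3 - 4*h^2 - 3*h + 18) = 1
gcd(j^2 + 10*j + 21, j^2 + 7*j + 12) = j + 3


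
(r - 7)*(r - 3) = r^2 - 10*r + 21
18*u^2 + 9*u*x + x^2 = (3*u + x)*(6*u + x)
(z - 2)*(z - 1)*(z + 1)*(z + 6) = z^4 + 4*z^3 - 13*z^2 - 4*z + 12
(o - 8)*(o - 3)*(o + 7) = o^3 - 4*o^2 - 53*o + 168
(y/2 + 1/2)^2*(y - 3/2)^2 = y^4/4 - y^3/4 - 11*y^2/16 + 3*y/8 + 9/16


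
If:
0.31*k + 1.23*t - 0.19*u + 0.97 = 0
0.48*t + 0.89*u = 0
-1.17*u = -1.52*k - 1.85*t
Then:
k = 1.92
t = -1.17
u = 0.63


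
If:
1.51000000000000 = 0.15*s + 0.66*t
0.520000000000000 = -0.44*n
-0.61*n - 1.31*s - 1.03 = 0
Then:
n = -1.18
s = -0.24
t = 2.34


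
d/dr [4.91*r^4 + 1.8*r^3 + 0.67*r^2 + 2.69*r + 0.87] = 19.64*r^3 + 5.4*r^2 + 1.34*r + 2.69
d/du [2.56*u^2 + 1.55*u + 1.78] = 5.12*u + 1.55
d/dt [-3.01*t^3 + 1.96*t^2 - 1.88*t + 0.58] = -9.03*t^2 + 3.92*t - 1.88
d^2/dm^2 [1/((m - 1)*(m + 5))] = 2*((m - 1)^2 + (m - 1)*(m + 5) + (m + 5)^2)/((m - 1)^3*(m + 5)^3)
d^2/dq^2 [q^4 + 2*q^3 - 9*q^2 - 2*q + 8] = 12*q^2 + 12*q - 18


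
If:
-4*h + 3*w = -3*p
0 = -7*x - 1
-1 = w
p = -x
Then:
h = -9/14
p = 1/7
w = -1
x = -1/7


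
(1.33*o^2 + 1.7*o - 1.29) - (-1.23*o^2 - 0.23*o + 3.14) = 2.56*o^2 + 1.93*o - 4.43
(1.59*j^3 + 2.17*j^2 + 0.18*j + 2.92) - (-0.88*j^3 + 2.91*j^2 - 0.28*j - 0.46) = 2.47*j^3 - 0.74*j^2 + 0.46*j + 3.38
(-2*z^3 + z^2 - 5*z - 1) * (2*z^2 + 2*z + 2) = -4*z^5 - 2*z^4 - 12*z^3 - 10*z^2 - 12*z - 2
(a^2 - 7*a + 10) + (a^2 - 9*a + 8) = 2*a^2 - 16*a + 18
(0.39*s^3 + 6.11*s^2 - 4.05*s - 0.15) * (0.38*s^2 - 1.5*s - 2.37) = 0.1482*s^5 + 1.7368*s^4 - 11.6283*s^3 - 8.4627*s^2 + 9.8235*s + 0.3555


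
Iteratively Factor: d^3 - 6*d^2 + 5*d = (d - 1)*(d^2 - 5*d) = (d - 5)*(d - 1)*(d)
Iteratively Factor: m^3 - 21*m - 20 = (m + 4)*(m^2 - 4*m - 5) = (m + 1)*(m + 4)*(m - 5)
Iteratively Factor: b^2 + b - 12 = (b - 3)*(b + 4)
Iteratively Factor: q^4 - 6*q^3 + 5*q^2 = (q)*(q^3 - 6*q^2 + 5*q) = q*(q - 5)*(q^2 - q) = q*(q - 5)*(q - 1)*(q)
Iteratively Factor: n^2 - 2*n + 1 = (n - 1)*(n - 1)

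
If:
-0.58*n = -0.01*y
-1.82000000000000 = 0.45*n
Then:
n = -4.04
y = -234.58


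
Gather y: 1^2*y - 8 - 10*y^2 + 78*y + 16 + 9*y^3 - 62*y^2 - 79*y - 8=9*y^3 - 72*y^2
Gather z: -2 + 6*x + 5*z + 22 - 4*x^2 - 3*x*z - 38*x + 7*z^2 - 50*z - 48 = -4*x^2 - 32*x + 7*z^2 + z*(-3*x - 45) - 28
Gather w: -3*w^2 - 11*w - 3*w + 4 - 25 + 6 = -3*w^2 - 14*w - 15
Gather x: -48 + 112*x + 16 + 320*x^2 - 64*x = 320*x^2 + 48*x - 32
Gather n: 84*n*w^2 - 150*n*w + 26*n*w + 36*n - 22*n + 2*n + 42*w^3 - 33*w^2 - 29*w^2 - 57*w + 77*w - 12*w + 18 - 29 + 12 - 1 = n*(84*w^2 - 124*w + 16) + 42*w^3 - 62*w^2 + 8*w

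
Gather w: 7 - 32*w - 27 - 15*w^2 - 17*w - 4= -15*w^2 - 49*w - 24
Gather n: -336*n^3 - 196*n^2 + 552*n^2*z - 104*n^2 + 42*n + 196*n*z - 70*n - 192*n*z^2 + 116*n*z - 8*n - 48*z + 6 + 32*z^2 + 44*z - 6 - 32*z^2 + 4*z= -336*n^3 + n^2*(552*z - 300) + n*(-192*z^2 + 312*z - 36)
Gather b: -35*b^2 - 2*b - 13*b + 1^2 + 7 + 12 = -35*b^2 - 15*b + 20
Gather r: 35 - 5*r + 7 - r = 42 - 6*r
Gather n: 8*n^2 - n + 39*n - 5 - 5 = 8*n^2 + 38*n - 10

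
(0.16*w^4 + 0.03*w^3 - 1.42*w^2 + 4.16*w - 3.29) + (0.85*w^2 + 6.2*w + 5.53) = 0.16*w^4 + 0.03*w^3 - 0.57*w^2 + 10.36*w + 2.24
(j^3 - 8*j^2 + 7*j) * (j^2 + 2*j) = j^5 - 6*j^4 - 9*j^3 + 14*j^2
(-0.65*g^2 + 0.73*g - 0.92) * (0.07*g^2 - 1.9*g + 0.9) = -0.0455*g^4 + 1.2861*g^3 - 2.0364*g^2 + 2.405*g - 0.828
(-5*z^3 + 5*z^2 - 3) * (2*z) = -10*z^4 + 10*z^3 - 6*z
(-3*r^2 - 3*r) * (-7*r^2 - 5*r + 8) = 21*r^4 + 36*r^3 - 9*r^2 - 24*r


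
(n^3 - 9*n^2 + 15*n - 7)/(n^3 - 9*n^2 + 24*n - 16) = (n^2 - 8*n + 7)/(n^2 - 8*n + 16)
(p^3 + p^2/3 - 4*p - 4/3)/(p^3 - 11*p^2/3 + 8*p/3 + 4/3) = (p + 2)/(p - 2)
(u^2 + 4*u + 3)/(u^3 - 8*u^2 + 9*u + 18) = (u + 3)/(u^2 - 9*u + 18)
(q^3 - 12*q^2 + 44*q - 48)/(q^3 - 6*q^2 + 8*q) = (q - 6)/q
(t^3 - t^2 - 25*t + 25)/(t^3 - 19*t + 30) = (t^2 - 6*t + 5)/(t^2 - 5*t + 6)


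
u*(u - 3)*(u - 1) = u^3 - 4*u^2 + 3*u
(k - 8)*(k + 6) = k^2 - 2*k - 48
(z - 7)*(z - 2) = z^2 - 9*z + 14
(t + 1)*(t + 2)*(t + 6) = t^3 + 9*t^2 + 20*t + 12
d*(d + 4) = d^2 + 4*d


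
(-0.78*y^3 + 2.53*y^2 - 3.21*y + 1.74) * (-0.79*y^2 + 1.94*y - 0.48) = 0.6162*y^5 - 3.5119*y^4 + 7.8185*y^3 - 8.8164*y^2 + 4.9164*y - 0.8352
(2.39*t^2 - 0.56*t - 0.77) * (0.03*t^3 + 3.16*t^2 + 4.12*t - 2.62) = 0.0717*t^5 + 7.5356*t^4 + 8.0541*t^3 - 11.0022*t^2 - 1.7052*t + 2.0174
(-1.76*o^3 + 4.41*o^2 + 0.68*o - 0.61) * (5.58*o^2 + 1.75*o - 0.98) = -9.8208*o^5 + 21.5278*o^4 + 13.2367*o^3 - 6.5356*o^2 - 1.7339*o + 0.5978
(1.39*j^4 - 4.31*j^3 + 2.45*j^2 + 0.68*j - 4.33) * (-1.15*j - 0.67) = -1.5985*j^5 + 4.0252*j^4 + 0.0701999999999998*j^3 - 2.4235*j^2 + 4.5239*j + 2.9011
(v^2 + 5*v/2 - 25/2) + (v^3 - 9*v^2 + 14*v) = v^3 - 8*v^2 + 33*v/2 - 25/2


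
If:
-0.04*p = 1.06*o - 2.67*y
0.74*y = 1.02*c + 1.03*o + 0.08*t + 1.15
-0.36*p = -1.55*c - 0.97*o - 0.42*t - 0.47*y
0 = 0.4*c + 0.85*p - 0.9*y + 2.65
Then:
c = -1.89165669405214*y - 1.46382219313854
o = 2.44532019189253*y + 0.0916524360818905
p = 1.94901491484807*y - 2.4287895561701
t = 1.8851253785485*y + 3.10870784796208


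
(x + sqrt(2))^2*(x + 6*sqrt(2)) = x^3 + 8*sqrt(2)*x^2 + 26*x + 12*sqrt(2)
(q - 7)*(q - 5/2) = q^2 - 19*q/2 + 35/2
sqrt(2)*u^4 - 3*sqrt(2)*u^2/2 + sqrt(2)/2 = (u - 1)*(u - sqrt(2)/2)*(u + sqrt(2)/2)*(sqrt(2)*u + sqrt(2))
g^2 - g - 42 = (g - 7)*(g + 6)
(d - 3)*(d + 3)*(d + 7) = d^3 + 7*d^2 - 9*d - 63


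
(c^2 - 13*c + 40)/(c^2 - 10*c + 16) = (c - 5)/(c - 2)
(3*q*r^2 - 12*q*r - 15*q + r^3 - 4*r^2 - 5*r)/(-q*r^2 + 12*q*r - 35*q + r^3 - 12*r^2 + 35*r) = (-3*q*r - 3*q - r^2 - r)/(q*r - 7*q - r^2 + 7*r)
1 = 1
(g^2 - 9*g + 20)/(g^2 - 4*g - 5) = (g - 4)/(g + 1)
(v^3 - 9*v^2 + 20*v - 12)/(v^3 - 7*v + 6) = (v - 6)/(v + 3)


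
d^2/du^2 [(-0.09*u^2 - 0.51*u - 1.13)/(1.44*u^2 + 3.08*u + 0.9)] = (-2.22044604925031e-16*u^4 - 1.316736*u^3 - 13.359168*u^2 - 26.104896*u - 15.828664)/(2.985984*u^6 + 19.160064*u^5 + 46.579968*u^4 + 53.168192*u^3 + 29.11248*u^2 + 7.4844*u + 0.729)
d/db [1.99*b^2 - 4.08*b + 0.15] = 3.98*b - 4.08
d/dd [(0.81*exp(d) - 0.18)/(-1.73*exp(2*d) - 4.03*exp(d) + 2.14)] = (1.4013*exp(2*d) - 0.6228*exp(d) + 1.008)*exp(d)/(2.9929*exp(4*d) + 13.9438*exp(3*d) + 8.8365*exp(2*d) - 17.2484*exp(d) + 4.5796)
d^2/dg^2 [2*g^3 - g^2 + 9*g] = 12*g - 2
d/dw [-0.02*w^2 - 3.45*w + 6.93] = -0.04*w - 3.45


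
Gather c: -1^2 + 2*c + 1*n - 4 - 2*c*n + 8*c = c*(10 - 2*n) + n - 5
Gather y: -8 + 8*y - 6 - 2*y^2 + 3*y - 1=-2*y^2 + 11*y - 15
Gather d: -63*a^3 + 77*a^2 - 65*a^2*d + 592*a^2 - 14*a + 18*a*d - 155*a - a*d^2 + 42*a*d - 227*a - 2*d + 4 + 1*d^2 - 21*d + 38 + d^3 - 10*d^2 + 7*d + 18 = -63*a^3 + 669*a^2 - 396*a + d^3 + d^2*(-a - 9) + d*(-65*a^2 + 60*a - 16) + 60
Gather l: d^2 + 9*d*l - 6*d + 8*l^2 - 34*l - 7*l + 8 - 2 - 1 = d^2 - 6*d + 8*l^2 + l*(9*d - 41) + 5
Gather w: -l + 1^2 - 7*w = -l - 7*w + 1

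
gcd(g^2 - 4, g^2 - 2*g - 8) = g + 2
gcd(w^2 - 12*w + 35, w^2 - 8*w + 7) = w - 7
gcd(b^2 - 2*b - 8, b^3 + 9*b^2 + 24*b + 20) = b + 2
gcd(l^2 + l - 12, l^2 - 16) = l + 4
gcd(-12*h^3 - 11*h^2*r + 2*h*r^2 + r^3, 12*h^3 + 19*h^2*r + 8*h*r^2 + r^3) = 4*h^2 + 5*h*r + r^2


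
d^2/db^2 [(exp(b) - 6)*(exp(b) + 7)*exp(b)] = (9*exp(2*b) + 4*exp(b) - 42)*exp(b)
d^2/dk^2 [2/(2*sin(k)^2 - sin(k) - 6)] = 2*(16*sin(k)^4 - 6*sin(k)^3 + 25*sin(k)^2 + 6*sin(k) - 26)/(sin(k) + cos(2*k) + 5)^3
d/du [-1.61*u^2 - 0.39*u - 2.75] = -3.22*u - 0.39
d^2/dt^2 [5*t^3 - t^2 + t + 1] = 30*t - 2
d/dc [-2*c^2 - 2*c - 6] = -4*c - 2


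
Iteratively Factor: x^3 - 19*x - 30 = (x + 3)*(x^2 - 3*x - 10) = (x - 5)*(x + 3)*(x + 2)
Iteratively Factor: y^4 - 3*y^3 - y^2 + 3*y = (y)*(y^3 - 3*y^2 - y + 3) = y*(y + 1)*(y^2 - 4*y + 3) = y*(y - 3)*(y + 1)*(y - 1)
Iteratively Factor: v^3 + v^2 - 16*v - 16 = (v + 1)*(v^2 - 16) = (v - 4)*(v + 1)*(v + 4)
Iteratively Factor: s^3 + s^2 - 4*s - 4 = (s + 2)*(s^2 - s - 2) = (s + 1)*(s + 2)*(s - 2)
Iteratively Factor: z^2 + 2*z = (z + 2)*(z)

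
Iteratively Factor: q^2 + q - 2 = (q + 2)*(q - 1)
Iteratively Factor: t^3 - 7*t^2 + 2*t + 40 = (t - 4)*(t^2 - 3*t - 10) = (t - 4)*(t + 2)*(t - 5)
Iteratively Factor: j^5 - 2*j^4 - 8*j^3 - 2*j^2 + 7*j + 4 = (j + 1)*(j^4 - 3*j^3 - 5*j^2 + 3*j + 4) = (j + 1)^2*(j^3 - 4*j^2 - j + 4) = (j - 4)*(j + 1)^2*(j^2 - 1) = (j - 4)*(j + 1)^3*(j - 1)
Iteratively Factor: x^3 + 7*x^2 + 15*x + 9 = (x + 1)*(x^2 + 6*x + 9) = (x + 1)*(x + 3)*(x + 3)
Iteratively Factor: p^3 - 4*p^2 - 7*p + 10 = (p - 5)*(p^2 + p - 2) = (p - 5)*(p + 2)*(p - 1)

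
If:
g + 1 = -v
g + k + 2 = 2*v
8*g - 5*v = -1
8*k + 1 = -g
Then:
No Solution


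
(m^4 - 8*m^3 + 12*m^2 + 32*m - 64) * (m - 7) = m^5 - 15*m^4 + 68*m^3 - 52*m^2 - 288*m + 448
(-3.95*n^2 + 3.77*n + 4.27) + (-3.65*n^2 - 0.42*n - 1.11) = -7.6*n^2 + 3.35*n + 3.16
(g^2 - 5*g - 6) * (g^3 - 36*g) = g^5 - 5*g^4 - 42*g^3 + 180*g^2 + 216*g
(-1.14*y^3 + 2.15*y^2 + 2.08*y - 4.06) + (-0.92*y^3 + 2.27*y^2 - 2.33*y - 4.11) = -2.06*y^3 + 4.42*y^2 - 0.25*y - 8.17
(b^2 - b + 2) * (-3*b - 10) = -3*b^3 - 7*b^2 + 4*b - 20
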